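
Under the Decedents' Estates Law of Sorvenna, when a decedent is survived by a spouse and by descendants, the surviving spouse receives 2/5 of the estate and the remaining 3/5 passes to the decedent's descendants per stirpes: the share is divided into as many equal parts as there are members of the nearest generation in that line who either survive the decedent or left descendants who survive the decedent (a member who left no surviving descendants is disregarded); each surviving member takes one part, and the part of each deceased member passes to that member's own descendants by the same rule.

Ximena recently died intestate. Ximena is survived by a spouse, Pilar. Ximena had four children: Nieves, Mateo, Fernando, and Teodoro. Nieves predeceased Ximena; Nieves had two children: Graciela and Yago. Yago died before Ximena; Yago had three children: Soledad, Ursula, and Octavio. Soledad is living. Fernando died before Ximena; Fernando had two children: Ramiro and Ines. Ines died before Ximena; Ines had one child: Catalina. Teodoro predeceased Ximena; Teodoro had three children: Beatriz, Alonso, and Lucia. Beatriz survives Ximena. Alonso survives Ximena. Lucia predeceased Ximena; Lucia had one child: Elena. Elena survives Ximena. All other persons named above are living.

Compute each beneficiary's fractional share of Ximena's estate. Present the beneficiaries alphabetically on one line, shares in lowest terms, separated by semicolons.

Pilar, as surviving spouse, takes 2/5.
The remaining 3/5 passes to Ximena's descendants per stirpes.
The 3/5 is divided into 4 equal shares of 3/20 among Nieves, Mateo, Fernando, Teodoro.
Nieves predeceased; the 3/20 allotted to Nieves's branch passes to Nieves's issue by representation.
The 3/20 is divided into 2 equal shares of 3/40 among Graciela, Yago.
Graciela is living and takes 3/40.
Yago predeceased; the 3/40 allotted to Yago's branch passes to Yago's issue by representation.
The 3/40 is divided into 3 equal shares of 1/40 among Soledad, Ursula, Octavio.
Soledad is living and takes 1/40.
Ursula is living and takes 1/40.
Octavio is living and takes 1/40.
Mateo is living and takes 3/20.
Fernando predeceased; the 3/20 allotted to Fernando's branch passes to Fernando's issue by representation.
The 3/20 is divided into 2 equal shares of 3/40 among Ramiro, Ines.
Ramiro is living and takes 3/40.
Ines predeceased; the 3/40 allotted to Ines's branch passes to Ines's issue by representation.
Catalina is the sole taker at this level and receives the full 3/40.
Teodoro predeceased; the 3/20 allotted to Teodoro's branch passes to Teodoro's issue by representation.
The 3/20 is divided into 3 equal shares of 1/20 among Beatriz, Alonso, Lucia.
Beatriz is living and takes 1/20.
Alonso is living and takes 1/20.
Lucia predeceased; the 1/20 allotted to Lucia's branch passes to Lucia's issue by representation.
Elena is the sole taker at this level and receives the full 1/20.

Alonso 1/20; Beatriz 1/20; Catalina 3/40; Elena 1/20; Graciela 3/40; Mateo 3/20; Octavio 1/40; Pilar 2/5; Ramiro 3/40; Soledad 1/40; Ursula 1/40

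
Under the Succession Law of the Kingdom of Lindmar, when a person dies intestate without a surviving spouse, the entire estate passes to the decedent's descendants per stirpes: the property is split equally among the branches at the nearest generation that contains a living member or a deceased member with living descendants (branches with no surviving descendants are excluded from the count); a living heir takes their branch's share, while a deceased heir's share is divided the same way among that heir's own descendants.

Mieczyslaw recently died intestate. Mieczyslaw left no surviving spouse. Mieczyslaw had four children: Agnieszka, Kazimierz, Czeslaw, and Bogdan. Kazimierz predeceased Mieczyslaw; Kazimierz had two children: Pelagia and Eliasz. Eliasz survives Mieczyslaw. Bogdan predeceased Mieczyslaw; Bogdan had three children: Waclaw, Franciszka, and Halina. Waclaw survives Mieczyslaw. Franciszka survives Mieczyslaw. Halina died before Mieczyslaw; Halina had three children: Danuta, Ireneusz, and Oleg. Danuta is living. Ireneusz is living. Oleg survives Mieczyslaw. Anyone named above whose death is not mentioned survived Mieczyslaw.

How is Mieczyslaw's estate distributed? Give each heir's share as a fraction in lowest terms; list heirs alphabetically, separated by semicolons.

Agnieszka 1/4; Czeslaw 1/4; Danuta 1/36; Eliasz 1/8; Franciszka 1/12; Ireneusz 1/36; Oleg 1/36; Pelagia 1/8; Waclaw 1/12

There is no surviving spouse, so the entire estate passes to Mieczyslaw's descendants per stirpes.
The estate is divided into 4 equal shares of 1/4 among Agnieszka, Kazimierz, Czeslaw, Bogdan.
Agnieszka is living and takes 1/4.
Kazimierz predeceased; the 1/4 allotted to Kazimierz's branch passes to Kazimierz's issue by representation.
The 1/4 is divided into 2 equal shares of 1/8 among Pelagia, Eliasz.
Pelagia is living and takes 1/8.
Eliasz is living and takes 1/8.
Czeslaw is living and takes 1/4.
Bogdan predeceased; the 1/4 allotted to Bogdan's branch passes to Bogdan's issue by representation.
The 1/4 is divided into 3 equal shares of 1/12 among Waclaw, Franciszka, Halina.
Waclaw is living and takes 1/12.
Franciszka is living and takes 1/12.
Halina predeceased; the 1/12 allotted to Halina's branch passes to Halina's issue by representation.
The 1/12 is divided into 3 equal shares of 1/36 among Danuta, Ireneusz, Oleg.
Danuta is living and takes 1/36.
Ireneusz is living and takes 1/36.
Oleg is living and takes 1/36.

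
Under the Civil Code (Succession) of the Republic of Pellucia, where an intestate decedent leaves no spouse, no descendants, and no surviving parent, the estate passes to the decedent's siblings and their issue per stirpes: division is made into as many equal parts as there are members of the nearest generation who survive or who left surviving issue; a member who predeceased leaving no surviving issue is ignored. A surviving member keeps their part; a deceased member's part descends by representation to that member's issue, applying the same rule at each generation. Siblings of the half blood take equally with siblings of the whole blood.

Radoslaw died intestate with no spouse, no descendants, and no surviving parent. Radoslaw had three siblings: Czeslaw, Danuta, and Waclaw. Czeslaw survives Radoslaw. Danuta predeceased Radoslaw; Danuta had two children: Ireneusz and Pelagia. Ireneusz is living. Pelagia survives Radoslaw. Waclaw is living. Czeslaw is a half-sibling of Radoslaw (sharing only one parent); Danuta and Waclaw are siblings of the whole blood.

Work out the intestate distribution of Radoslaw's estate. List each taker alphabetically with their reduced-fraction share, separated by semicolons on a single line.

Czeslaw 1/3; Ireneusz 1/6; Pelagia 1/6; Waclaw 1/3

No spouse, descendants, or parent survives, so the estate passes to Radoslaw's siblings per stirpes.
Half-blood and whole-blood siblings take equally under the stated rule.
The estate is divided into 3 equal shares of 1/3 among Czeslaw, Danuta, Waclaw.
Czeslaw is living and takes 1/3.
Danuta predeceased; the 1/3 allotted to Danuta's branch passes to Danuta's issue by representation.
The 1/3 is divided into 2 equal shares of 1/6 among Ireneusz, Pelagia.
Ireneusz is living and takes 1/6.
Pelagia is living and takes 1/6.
Waclaw is living and takes 1/3.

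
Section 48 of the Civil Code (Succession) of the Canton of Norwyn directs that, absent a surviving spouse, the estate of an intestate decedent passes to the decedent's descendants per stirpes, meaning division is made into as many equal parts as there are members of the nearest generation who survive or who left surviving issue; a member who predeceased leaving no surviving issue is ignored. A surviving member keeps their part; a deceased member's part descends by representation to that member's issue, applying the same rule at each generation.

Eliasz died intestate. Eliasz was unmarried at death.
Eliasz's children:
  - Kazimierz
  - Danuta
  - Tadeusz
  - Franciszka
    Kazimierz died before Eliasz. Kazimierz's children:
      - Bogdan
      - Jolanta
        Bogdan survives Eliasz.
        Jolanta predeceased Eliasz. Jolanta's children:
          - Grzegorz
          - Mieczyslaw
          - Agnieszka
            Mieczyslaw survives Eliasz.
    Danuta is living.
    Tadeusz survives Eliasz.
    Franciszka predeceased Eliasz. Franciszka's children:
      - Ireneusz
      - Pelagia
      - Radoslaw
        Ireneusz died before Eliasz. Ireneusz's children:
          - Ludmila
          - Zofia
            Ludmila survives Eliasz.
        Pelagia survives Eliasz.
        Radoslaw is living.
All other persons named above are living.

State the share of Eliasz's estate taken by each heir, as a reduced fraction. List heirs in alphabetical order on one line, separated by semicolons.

Agnieszka 1/24; Bogdan 1/8; Danuta 1/4; Grzegorz 1/24; Ludmila 1/24; Mieczyslaw 1/24; Pelagia 1/12; Radoslaw 1/12; Tadeusz 1/4; Zofia 1/24

There is no surviving spouse, so the entire estate passes to Eliasz's descendants per stirpes.
The estate is divided into 4 equal shares of 1/4 among Kazimierz, Danuta, Tadeusz, Franciszka.
Kazimierz predeceased; the 1/4 allotted to Kazimierz's branch passes to Kazimierz's issue by representation.
The 1/4 is divided into 2 equal shares of 1/8 among Bogdan, Jolanta.
Bogdan is living and takes 1/8.
Jolanta predeceased; the 1/8 allotted to Jolanta's branch passes to Jolanta's issue by representation.
The 1/8 is divided into 3 equal shares of 1/24 among Grzegorz, Mieczyslaw, Agnieszka.
Grzegorz is living and takes 1/24.
Mieczyslaw is living and takes 1/24.
Agnieszka is living and takes 1/24.
Danuta is living and takes 1/4.
Tadeusz is living and takes 1/4.
Franciszka predeceased; the 1/4 allotted to Franciszka's branch passes to Franciszka's issue by representation.
The 1/4 is divided into 3 equal shares of 1/12 among Ireneusz, Pelagia, Radoslaw.
Ireneusz predeceased; the 1/12 allotted to Ireneusz's branch passes to Ireneusz's issue by representation.
The 1/12 is divided into 2 equal shares of 1/24 among Ludmila, Zofia.
Ludmila is living and takes 1/24.
Zofia is living and takes 1/24.
Pelagia is living and takes 1/12.
Radoslaw is living and takes 1/12.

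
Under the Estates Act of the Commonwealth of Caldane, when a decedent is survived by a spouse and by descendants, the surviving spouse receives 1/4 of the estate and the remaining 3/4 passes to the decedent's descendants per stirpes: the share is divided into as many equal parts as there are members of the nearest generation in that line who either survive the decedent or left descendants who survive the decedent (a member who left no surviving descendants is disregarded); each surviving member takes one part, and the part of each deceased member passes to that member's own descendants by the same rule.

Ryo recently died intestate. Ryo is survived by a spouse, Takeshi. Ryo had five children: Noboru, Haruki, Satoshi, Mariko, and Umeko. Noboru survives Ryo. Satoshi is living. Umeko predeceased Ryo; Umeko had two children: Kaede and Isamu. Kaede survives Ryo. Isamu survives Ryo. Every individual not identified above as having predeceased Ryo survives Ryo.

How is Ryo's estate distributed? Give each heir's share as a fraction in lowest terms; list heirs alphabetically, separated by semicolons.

Takeshi, as surviving spouse, takes 1/4.
The remaining 3/4 passes to Ryo's descendants per stirpes.
The 3/4 is divided into 5 equal shares of 3/20 among Noboru, Haruki, Satoshi, Mariko, Umeko.
Noboru is living and takes 3/20.
Haruki is living and takes 3/20.
Satoshi is living and takes 3/20.
Mariko is living and takes 3/20.
Umeko predeceased; the 3/20 allotted to Umeko's branch passes to Umeko's issue by representation.
The 3/20 is divided into 2 equal shares of 3/40 among Kaede, Isamu.
Kaede is living and takes 3/40.
Isamu is living and takes 3/40.

Haruki 3/20; Isamu 3/40; Kaede 3/40; Mariko 3/20; Noboru 3/20; Satoshi 3/20; Takeshi 1/4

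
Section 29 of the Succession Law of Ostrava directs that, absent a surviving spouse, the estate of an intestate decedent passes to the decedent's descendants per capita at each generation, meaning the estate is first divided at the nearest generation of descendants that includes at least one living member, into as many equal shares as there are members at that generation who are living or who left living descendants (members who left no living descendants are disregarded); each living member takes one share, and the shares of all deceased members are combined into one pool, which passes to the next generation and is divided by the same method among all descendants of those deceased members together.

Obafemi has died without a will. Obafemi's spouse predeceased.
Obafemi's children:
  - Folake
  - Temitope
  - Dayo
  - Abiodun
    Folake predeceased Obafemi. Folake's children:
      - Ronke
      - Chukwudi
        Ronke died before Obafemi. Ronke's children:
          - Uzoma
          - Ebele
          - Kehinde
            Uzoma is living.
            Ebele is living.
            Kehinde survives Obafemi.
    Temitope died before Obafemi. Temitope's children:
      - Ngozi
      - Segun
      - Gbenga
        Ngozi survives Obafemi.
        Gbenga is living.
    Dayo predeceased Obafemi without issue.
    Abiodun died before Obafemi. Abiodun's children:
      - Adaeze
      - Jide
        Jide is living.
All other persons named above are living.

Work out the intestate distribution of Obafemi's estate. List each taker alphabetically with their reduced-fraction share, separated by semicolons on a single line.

There is no surviving spouse, so the entire estate passes to Obafemi's descendants per capita at each generation.
No one at generation 1 (Folake, Temitope, Abiodun) is living; moving to the next generation.
At generation 2 (Ronke, Chukwudi, Ngozi, Segun, Gbenga, Adaeze, Jide) there are 7 shares of (1)/7 = 1/7 each.
Living: Chukwudi, Ngozi, Segun, Gbenga, Adaeze, and Jide — each takes 1/7.
Deceased: Ronke. That 1/7 share is carried to generation 3.
At generation 3 (Uzoma, Ebele, Kehinde) there are 3 shares of (1/7)/3 = 1/21 each.
Living: Uzoma, Ebele, and Kehinde — each takes 1/21.

Adaeze 1/7; Chukwudi 1/7; Ebele 1/21; Gbenga 1/7; Jide 1/7; Kehinde 1/21; Ngozi 1/7; Segun 1/7; Uzoma 1/21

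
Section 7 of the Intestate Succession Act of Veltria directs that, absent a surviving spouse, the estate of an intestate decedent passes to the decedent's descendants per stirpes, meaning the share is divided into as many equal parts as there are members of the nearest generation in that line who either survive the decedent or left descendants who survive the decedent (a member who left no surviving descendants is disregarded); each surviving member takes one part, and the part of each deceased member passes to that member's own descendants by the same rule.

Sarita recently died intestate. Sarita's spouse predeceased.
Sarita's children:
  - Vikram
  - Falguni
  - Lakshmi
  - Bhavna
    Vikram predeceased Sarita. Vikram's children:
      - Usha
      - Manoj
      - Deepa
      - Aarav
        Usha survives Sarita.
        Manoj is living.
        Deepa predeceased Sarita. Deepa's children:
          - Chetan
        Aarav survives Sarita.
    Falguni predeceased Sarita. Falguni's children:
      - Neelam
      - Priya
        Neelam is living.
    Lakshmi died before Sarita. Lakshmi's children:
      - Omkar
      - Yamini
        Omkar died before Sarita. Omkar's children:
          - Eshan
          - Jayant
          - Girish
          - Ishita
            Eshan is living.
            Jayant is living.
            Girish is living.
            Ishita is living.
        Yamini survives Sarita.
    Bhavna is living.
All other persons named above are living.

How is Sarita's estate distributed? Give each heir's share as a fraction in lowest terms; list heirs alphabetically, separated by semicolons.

Aarav 1/16; Bhavna 1/4; Chetan 1/16; Eshan 1/32; Girish 1/32; Ishita 1/32; Jayant 1/32; Manoj 1/16; Neelam 1/8; Priya 1/8; Usha 1/16; Yamini 1/8

There is no surviving spouse, so the entire estate passes to Sarita's descendants per stirpes.
The estate is divided into 4 equal shares of 1/4 among Vikram, Falguni, Lakshmi, Bhavna.
Vikram predeceased; the 1/4 allotted to Vikram's branch passes to Vikram's issue by representation.
The 1/4 is divided into 4 equal shares of 1/16 among Usha, Manoj, Deepa, Aarav.
Usha is living and takes 1/16.
Manoj is living and takes 1/16.
Deepa predeceased; the 1/16 allotted to Deepa's branch passes to Deepa's issue by representation.
Chetan is the sole taker at this level and receives the full 1/16.
Aarav is living and takes 1/16.
Falguni predeceased; the 1/4 allotted to Falguni's branch passes to Falguni's issue by representation.
The 1/4 is divided into 2 equal shares of 1/8 among Neelam, Priya.
Neelam is living and takes 1/8.
Priya is living and takes 1/8.
Lakshmi predeceased; the 1/4 allotted to Lakshmi's branch passes to Lakshmi's issue by representation.
The 1/4 is divided into 2 equal shares of 1/8 among Omkar, Yamini.
Omkar predeceased; the 1/8 allotted to Omkar's branch passes to Omkar's issue by representation.
The 1/8 is divided into 4 equal shares of 1/32 among Eshan, Jayant, Girish, Ishita.
Eshan is living and takes 1/32.
Jayant is living and takes 1/32.
Girish is living and takes 1/32.
Ishita is living and takes 1/32.
Yamini is living and takes 1/8.
Bhavna is living and takes 1/4.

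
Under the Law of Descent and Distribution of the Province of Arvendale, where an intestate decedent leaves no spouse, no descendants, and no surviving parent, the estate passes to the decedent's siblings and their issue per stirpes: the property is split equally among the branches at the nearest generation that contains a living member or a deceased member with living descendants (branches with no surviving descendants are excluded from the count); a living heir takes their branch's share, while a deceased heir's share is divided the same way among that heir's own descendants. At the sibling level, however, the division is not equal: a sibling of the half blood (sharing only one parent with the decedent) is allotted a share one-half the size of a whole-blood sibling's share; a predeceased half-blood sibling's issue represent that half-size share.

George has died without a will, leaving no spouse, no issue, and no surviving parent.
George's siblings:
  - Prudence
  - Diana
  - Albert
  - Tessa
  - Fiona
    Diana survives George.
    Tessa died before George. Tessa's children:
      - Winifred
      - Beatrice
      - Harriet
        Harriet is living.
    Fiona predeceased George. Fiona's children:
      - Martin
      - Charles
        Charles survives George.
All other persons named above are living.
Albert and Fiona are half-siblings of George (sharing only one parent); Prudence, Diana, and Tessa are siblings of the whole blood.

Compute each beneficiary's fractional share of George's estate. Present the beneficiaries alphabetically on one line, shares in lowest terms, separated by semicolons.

No spouse, descendants, or parent survives, so the estate passes to George's siblings per stirpes.
Half-blood siblings count for one-half the weight of whole-blood siblings at the initial division.
Dividing 1 in proportion to weights (total weight 4): Prudence (weight 1) → 1/4; Diana (weight 1) → 1/4; Albert (weight 1/2) → 1/8; Tessa (weight 1) → 1/4; Fiona (weight 1/2) → 1/8.
Prudence is living and takes 1/4.
Diana is living and takes 1/4.
Albert is living and takes 1/8.
Tessa predeceased; the 1/4 allotted to Tessa's branch passes to Tessa's issue by representation.
The 1/4 is divided into 3 equal shares of 1/12 among Winifred, Beatrice, Harriet.
Winifred is living and takes 1/12.
Beatrice is living and takes 1/12.
Harriet is living and takes 1/12.
Fiona predeceased; the 1/8 allotted to Fiona's branch passes to Fiona's issue by representation.
The 1/8 is divided into 2 equal shares of 1/16 among Martin, Charles.
Martin is living and takes 1/16.
Charles is living and takes 1/16.

Albert 1/8; Beatrice 1/12; Charles 1/16; Diana 1/4; Harriet 1/12; Martin 1/16; Prudence 1/4; Winifred 1/12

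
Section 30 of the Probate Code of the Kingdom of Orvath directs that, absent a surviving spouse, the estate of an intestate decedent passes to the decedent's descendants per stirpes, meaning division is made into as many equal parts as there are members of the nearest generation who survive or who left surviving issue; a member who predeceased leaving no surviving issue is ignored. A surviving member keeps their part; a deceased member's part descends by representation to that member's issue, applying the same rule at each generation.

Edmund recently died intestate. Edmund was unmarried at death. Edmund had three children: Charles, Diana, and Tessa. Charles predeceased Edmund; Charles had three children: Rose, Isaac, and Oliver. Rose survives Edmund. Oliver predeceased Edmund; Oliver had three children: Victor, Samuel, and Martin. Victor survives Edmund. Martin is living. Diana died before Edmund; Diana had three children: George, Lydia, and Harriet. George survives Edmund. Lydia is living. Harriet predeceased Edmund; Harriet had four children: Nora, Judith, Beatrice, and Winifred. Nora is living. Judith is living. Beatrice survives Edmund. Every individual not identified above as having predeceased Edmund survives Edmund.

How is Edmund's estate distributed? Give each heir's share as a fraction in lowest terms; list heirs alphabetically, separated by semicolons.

There is no surviving spouse, so the entire estate passes to Edmund's descendants per stirpes.
The estate is divided into 3 equal shares of 1/3 among Charles, Diana, Tessa.
Charles predeceased; the 1/3 allotted to Charles's branch passes to Charles's issue by representation.
The 1/3 is divided into 3 equal shares of 1/9 among Rose, Isaac, Oliver.
Rose is living and takes 1/9.
Isaac is living and takes 1/9.
Oliver predeceased; the 1/9 allotted to Oliver's branch passes to Oliver's issue by representation.
The 1/9 is divided into 3 equal shares of 1/27 among Victor, Samuel, Martin.
Victor is living and takes 1/27.
Samuel is living and takes 1/27.
Martin is living and takes 1/27.
Diana predeceased; the 1/3 allotted to Diana's branch passes to Diana's issue by representation.
The 1/3 is divided into 3 equal shares of 1/9 among George, Lydia, Harriet.
George is living and takes 1/9.
Lydia is living and takes 1/9.
Harriet predeceased; the 1/9 allotted to Harriet's branch passes to Harriet's issue by representation.
The 1/9 is divided into 4 equal shares of 1/36 among Nora, Judith, Beatrice, Winifred.
Nora is living and takes 1/36.
Judith is living and takes 1/36.
Beatrice is living and takes 1/36.
Winifred is living and takes 1/36.
Tessa is living and takes 1/3.

Beatrice 1/36; George 1/9; Isaac 1/9; Judith 1/36; Lydia 1/9; Martin 1/27; Nora 1/36; Rose 1/9; Samuel 1/27; Tessa 1/3; Victor 1/27; Winifred 1/36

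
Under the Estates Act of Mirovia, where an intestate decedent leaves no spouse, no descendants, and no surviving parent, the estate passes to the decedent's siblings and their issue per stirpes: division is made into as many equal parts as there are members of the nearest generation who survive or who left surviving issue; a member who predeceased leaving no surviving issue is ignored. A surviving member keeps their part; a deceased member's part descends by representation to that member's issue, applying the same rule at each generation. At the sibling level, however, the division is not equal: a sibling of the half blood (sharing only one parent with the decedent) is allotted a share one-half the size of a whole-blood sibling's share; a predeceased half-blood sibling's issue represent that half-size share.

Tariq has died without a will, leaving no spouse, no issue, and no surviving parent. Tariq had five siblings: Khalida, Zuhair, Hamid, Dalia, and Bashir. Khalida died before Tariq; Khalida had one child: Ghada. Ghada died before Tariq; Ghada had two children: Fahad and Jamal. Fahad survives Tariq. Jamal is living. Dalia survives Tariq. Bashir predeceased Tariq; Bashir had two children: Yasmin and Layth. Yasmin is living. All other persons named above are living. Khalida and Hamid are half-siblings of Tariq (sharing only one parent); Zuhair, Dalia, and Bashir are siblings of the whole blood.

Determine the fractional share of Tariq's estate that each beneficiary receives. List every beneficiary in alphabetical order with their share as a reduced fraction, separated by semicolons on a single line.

No spouse, descendants, or parent survives, so the estate passes to Tariq's siblings per stirpes.
Half-blood siblings count for one-half the weight of whole-blood siblings at the initial division.
Dividing 1 in proportion to weights (total weight 4): Khalida (weight 1/2) → 1/8; Zuhair (weight 1) → 1/4; Hamid (weight 1/2) → 1/8; Dalia (weight 1) → 1/4; Bashir (weight 1) → 1/4.
Khalida predeceased; the 1/8 allotted to Khalida's branch passes to Khalida's issue by representation.
Ghada's line is the sole branch at this level, so the full 1/8 passes to Ghada's issue by representation.
The 1/8 is divided into 2 equal shares of 1/16 among Fahad, Jamal.
Fahad is living and takes 1/16.
Jamal is living and takes 1/16.
Zuhair is living and takes 1/4.
Hamid is living and takes 1/8.
Dalia is living and takes 1/4.
Bashir predeceased; the 1/4 allotted to Bashir's branch passes to Bashir's issue by representation.
The 1/4 is divided into 2 equal shares of 1/8 among Yasmin, Layth.
Yasmin is living and takes 1/8.
Layth is living and takes 1/8.

Dalia 1/4; Fahad 1/16; Hamid 1/8; Jamal 1/16; Layth 1/8; Yasmin 1/8; Zuhair 1/4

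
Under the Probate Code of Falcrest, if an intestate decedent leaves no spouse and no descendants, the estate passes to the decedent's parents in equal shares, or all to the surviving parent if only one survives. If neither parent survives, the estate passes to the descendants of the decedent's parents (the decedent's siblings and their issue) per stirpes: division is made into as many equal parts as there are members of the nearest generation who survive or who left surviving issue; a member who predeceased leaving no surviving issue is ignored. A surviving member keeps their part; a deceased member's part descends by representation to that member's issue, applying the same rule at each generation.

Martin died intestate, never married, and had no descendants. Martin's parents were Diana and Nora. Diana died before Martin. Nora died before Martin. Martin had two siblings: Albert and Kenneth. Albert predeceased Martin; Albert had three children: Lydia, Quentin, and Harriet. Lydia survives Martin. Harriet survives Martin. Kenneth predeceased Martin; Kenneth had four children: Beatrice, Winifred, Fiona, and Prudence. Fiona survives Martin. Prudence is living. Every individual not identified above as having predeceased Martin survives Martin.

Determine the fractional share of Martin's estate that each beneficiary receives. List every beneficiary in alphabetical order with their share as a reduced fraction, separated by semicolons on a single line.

Beatrice 1/8; Fiona 1/8; Harriet 1/6; Lydia 1/6; Prudence 1/8; Quentin 1/6; Winifred 1/8

Neither parent survives and there are no descendants, so the estate passes to Martin's siblings and their issue per stirpes.
The estate is divided into 2 equal shares of 1/2 among Albert, Kenneth.
Albert predeceased; the 1/2 allotted to Albert's branch passes to Albert's issue by representation.
The 1/2 is divided into 3 equal shares of 1/6 among Lydia, Quentin, Harriet.
Lydia is living and takes 1/6.
Quentin is living and takes 1/6.
Harriet is living and takes 1/6.
Kenneth predeceased; the 1/2 allotted to Kenneth's branch passes to Kenneth's issue by representation.
The 1/2 is divided into 4 equal shares of 1/8 among Beatrice, Winifred, Fiona, Prudence.
Beatrice is living and takes 1/8.
Winifred is living and takes 1/8.
Fiona is living and takes 1/8.
Prudence is living and takes 1/8.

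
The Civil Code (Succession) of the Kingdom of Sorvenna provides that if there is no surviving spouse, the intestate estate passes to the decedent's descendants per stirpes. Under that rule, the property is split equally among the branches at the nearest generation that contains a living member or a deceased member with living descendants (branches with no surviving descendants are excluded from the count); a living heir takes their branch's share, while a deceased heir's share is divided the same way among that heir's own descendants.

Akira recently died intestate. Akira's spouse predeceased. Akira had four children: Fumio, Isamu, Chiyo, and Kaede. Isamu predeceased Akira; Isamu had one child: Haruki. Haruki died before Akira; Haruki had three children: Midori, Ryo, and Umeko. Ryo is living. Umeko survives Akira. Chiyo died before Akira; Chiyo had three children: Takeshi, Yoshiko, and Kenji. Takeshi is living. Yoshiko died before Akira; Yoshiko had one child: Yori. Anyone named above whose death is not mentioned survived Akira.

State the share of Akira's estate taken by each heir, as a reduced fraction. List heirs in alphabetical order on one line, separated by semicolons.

There is no surviving spouse, so the entire estate passes to Akira's descendants per stirpes.
The estate is divided into 4 equal shares of 1/4 among Fumio, Isamu, Chiyo, Kaede.
Fumio is living and takes 1/4.
Isamu predeceased; the 1/4 allotted to Isamu's branch passes to Isamu's issue by representation.
Haruki's line is the sole branch at this level, so the full 1/4 passes to Haruki's issue by representation.
The 1/4 is divided into 3 equal shares of 1/12 among Midori, Ryo, Umeko.
Midori is living and takes 1/12.
Ryo is living and takes 1/12.
Umeko is living and takes 1/12.
Chiyo predeceased; the 1/4 allotted to Chiyo's branch passes to Chiyo's issue by representation.
The 1/4 is divided into 3 equal shares of 1/12 among Takeshi, Yoshiko, Kenji.
Takeshi is living and takes 1/12.
Yoshiko predeceased; the 1/12 allotted to Yoshiko's branch passes to Yoshiko's issue by representation.
Yori is the sole taker at this level and receives the full 1/12.
Kenji is living and takes 1/12.
Kaede is living and takes 1/4.

Fumio 1/4; Kaede 1/4; Kenji 1/12; Midori 1/12; Ryo 1/12; Takeshi 1/12; Umeko 1/12; Yori 1/12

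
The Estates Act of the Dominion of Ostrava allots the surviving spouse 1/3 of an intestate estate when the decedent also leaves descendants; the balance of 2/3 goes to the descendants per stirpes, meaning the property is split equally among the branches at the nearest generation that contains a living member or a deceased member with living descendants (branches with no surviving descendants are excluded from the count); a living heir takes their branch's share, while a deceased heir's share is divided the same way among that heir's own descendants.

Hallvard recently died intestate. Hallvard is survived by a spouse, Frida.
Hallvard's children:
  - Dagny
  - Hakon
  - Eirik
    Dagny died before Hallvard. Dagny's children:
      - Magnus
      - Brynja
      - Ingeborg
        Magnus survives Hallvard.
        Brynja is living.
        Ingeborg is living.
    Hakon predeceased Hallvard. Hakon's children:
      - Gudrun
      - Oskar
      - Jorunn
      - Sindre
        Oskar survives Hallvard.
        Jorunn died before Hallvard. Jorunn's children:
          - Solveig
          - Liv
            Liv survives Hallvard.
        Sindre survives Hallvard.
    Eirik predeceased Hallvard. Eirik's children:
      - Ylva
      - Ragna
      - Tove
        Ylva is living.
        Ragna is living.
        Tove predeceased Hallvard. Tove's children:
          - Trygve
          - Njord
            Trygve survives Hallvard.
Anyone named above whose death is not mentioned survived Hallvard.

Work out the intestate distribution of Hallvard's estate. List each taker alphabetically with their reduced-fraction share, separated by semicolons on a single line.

Brynja 2/27; Frida 1/3; Gudrun 1/18; Ingeborg 2/27; Liv 1/36; Magnus 2/27; Njord 1/27; Oskar 1/18; Ragna 2/27; Sindre 1/18; Solveig 1/36; Trygve 1/27; Ylva 2/27

Frida, as surviving spouse, takes 1/3.
The remaining 2/3 passes to Hallvard's descendants per stirpes.
The 2/3 is divided into 3 equal shares of 2/9 among Dagny, Hakon, Eirik.
Dagny predeceased; the 2/9 allotted to Dagny's branch passes to Dagny's issue by representation.
The 2/9 is divided into 3 equal shares of 2/27 among Magnus, Brynja, Ingeborg.
Magnus is living and takes 2/27.
Brynja is living and takes 2/27.
Ingeborg is living and takes 2/27.
Hakon predeceased; the 2/9 allotted to Hakon's branch passes to Hakon's issue by representation.
The 2/9 is divided into 4 equal shares of 1/18 among Gudrun, Oskar, Jorunn, Sindre.
Gudrun is living and takes 1/18.
Oskar is living and takes 1/18.
Jorunn predeceased; the 1/18 allotted to Jorunn's branch passes to Jorunn's issue by representation.
The 1/18 is divided into 2 equal shares of 1/36 among Solveig, Liv.
Solveig is living and takes 1/36.
Liv is living and takes 1/36.
Sindre is living and takes 1/18.
Eirik predeceased; the 2/9 allotted to Eirik's branch passes to Eirik's issue by representation.
The 2/9 is divided into 3 equal shares of 2/27 among Ylva, Ragna, Tove.
Ylva is living and takes 2/27.
Ragna is living and takes 2/27.
Tove predeceased; the 2/27 allotted to Tove's branch passes to Tove's issue by representation.
The 2/27 is divided into 2 equal shares of 1/27 among Trygve, Njord.
Trygve is living and takes 1/27.
Njord is living and takes 1/27.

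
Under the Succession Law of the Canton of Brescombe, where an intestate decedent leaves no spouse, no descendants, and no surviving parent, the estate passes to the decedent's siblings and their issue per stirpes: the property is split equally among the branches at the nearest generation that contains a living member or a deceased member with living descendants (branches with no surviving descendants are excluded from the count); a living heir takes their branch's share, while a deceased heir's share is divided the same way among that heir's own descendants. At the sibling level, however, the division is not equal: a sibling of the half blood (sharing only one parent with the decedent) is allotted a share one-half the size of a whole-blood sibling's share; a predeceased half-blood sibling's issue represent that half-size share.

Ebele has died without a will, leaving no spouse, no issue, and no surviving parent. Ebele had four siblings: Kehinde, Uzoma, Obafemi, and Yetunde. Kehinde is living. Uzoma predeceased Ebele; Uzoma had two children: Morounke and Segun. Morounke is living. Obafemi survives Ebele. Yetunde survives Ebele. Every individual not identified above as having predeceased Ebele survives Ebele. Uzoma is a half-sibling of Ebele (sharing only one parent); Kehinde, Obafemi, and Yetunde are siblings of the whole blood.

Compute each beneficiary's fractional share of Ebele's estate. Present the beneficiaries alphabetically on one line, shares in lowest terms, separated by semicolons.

No spouse, descendants, or parent survives, so the estate passes to Ebele's siblings per stirpes.
Half-blood siblings count for one-half the weight of whole-blood siblings at the initial division.
Dividing 1 in proportion to weights (total weight 7/2): Kehinde (weight 1) → 2/7; Uzoma (weight 1/2) → 1/7; Obafemi (weight 1) → 2/7; Yetunde (weight 1) → 2/7.
Kehinde is living and takes 2/7.
Uzoma predeceased; the 1/7 allotted to Uzoma's branch passes to Uzoma's issue by representation.
The 1/7 is divided into 2 equal shares of 1/14 among Morounke, Segun.
Morounke is living and takes 1/14.
Segun is living and takes 1/14.
Obafemi is living and takes 2/7.
Yetunde is living and takes 2/7.

Kehinde 2/7; Morounke 1/14; Obafemi 2/7; Segun 1/14; Yetunde 2/7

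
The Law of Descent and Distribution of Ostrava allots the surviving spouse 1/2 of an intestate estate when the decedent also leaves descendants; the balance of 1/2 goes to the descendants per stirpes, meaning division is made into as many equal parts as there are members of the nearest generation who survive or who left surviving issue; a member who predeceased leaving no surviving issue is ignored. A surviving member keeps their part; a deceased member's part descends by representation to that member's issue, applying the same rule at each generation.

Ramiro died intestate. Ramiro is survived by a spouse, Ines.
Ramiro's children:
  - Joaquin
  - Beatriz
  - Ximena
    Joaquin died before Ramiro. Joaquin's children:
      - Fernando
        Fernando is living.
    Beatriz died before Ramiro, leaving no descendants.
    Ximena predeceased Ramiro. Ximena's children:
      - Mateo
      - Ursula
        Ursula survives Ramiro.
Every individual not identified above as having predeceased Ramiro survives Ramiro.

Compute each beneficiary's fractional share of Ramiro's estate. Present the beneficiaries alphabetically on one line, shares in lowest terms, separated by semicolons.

Ines, as surviving spouse, takes 1/2.
The remaining 1/2 passes to Ramiro's descendants per stirpes.
Beatriz left no surviving issue, so that branch lapses and is disregarded.
The 1/2 is divided into 2 equal shares of 1/4 among Joaquin, Ximena.
Joaquin predeceased; the 1/4 allotted to Joaquin's branch passes to Joaquin's issue by representation.
Fernando is the sole taker at this level and receives the full 1/4.
Ximena predeceased; the 1/4 allotted to Ximena's branch passes to Ximena's issue by representation.
The 1/4 is divided into 2 equal shares of 1/8 among Mateo, Ursula.
Mateo is living and takes 1/8.
Ursula is living and takes 1/8.

Fernando 1/4; Ines 1/2; Mateo 1/8; Ursula 1/8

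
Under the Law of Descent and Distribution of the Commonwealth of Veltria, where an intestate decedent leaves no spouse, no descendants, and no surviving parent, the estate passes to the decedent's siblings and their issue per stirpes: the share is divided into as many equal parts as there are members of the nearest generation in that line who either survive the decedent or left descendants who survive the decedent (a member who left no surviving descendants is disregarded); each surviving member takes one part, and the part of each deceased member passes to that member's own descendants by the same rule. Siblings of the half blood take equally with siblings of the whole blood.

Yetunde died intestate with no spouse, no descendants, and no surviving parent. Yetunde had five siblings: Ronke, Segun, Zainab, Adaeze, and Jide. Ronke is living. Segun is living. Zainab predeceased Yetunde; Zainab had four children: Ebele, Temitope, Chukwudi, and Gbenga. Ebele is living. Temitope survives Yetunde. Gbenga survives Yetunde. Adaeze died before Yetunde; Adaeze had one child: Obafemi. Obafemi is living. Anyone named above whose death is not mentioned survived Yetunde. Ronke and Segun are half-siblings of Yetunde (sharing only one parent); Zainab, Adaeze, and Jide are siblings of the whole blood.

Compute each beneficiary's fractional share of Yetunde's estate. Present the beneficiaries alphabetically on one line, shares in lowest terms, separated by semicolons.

Chukwudi 1/20; Ebele 1/20; Gbenga 1/20; Jide 1/5; Obafemi 1/5; Ronke 1/5; Segun 1/5; Temitope 1/20

No spouse, descendants, or parent survives, so the estate passes to Yetunde's siblings per stirpes.
Half-blood and whole-blood siblings take equally under the stated rule.
The estate is divided into 5 equal shares of 1/5 among Ronke, Segun, Zainab, Adaeze, Jide.
Ronke is living and takes 1/5.
Segun is living and takes 1/5.
Zainab predeceased; the 1/5 allotted to Zainab's branch passes to Zainab's issue by representation.
The 1/5 is divided into 4 equal shares of 1/20 among Ebele, Temitope, Chukwudi, Gbenga.
Ebele is living and takes 1/20.
Temitope is living and takes 1/20.
Chukwudi is living and takes 1/20.
Gbenga is living and takes 1/20.
Adaeze predeceased; the 1/5 allotted to Adaeze's branch passes to Adaeze's issue by representation.
Obafemi is the sole taker at this level and receives the full 1/5.
Jide is living and takes 1/5.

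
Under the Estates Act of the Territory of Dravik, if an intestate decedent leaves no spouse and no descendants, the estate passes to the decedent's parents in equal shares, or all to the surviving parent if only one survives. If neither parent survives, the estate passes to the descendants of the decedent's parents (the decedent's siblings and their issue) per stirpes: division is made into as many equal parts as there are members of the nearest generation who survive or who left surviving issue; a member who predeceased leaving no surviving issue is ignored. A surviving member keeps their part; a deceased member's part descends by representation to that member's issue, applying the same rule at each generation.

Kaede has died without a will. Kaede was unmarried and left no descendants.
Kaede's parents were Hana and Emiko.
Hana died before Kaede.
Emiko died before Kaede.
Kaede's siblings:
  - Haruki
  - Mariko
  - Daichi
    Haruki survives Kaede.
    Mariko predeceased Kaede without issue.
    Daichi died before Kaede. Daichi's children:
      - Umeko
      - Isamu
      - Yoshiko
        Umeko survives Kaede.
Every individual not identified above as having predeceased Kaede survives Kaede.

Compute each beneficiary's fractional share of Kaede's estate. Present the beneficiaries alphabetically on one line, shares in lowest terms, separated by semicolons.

Neither parent survives and there are no descendants, so the estate passes to Kaede's siblings and their issue per stirpes.
Mariko left no surviving issue, so that branch lapses and is disregarded.
The estate is divided into 2 equal shares of 1/2 among Haruki, Daichi.
Haruki is living and takes 1/2.
Daichi predeceased; the 1/2 allotted to Daichi's branch passes to Daichi's issue by representation.
The 1/2 is divided into 3 equal shares of 1/6 among Umeko, Isamu, Yoshiko.
Umeko is living and takes 1/6.
Isamu is living and takes 1/6.
Yoshiko is living and takes 1/6.

Haruki 1/2; Isamu 1/6; Umeko 1/6; Yoshiko 1/6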